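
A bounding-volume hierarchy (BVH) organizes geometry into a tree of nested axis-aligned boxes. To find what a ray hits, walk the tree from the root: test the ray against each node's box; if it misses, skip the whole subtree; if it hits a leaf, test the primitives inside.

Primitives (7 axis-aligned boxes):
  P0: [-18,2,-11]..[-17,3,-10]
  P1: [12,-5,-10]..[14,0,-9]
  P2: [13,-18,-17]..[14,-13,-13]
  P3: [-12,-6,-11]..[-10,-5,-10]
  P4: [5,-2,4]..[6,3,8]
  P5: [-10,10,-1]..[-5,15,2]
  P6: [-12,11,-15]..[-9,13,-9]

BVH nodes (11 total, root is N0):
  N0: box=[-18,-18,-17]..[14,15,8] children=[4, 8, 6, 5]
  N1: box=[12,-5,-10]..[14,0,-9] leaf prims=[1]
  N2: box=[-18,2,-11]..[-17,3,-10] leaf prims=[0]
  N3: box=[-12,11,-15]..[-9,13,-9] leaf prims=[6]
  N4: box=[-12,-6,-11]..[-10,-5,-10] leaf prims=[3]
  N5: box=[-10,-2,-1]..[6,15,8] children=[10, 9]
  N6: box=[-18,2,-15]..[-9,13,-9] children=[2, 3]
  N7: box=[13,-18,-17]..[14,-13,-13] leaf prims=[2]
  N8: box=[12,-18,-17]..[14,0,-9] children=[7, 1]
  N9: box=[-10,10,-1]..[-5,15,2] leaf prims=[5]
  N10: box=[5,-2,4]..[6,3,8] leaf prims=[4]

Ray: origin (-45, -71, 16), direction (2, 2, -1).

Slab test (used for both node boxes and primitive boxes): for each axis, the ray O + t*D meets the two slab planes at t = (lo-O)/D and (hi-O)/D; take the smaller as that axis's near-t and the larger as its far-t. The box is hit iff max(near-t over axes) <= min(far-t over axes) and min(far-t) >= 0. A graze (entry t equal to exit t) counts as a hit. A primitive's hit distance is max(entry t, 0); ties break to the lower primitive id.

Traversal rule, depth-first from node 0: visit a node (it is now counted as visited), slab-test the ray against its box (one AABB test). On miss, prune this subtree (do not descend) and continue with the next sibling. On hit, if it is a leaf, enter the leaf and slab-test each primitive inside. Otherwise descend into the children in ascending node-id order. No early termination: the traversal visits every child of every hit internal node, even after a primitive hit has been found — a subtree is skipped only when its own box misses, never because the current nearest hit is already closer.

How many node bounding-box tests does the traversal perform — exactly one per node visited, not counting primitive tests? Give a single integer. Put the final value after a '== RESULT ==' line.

Trace the traversal:
N0 x:[27/2,59/2] y:[53/2,43] z:[8,33] -> hit [53/2,59/2], descend [4, 5, 6, 8]
  N4 x:[33/2,35/2] y:[65/2,33] z:[26,27] -> miss, prune
  N5 x:[35/2,51/2] y:[69/2,43] z:[8,17] -> miss, prune
  N6 x:[27/2,18] y:[73/2,42] z:[25,31] -> miss, prune
  N8 x:[57/2,59/2] y:[53/2,71/2] z:[25,33] -> hit [57/2,59/2], descend [1, 7]
    N1 x:[57/2,59/2] y:[33,71/2] z:[25,26] -> miss, prune
    N7 x:[29,59/2] y:[53/2,29] z:[29,33] -> hit [29,29] leaf, test {P2@t=29}

Visited [0, 4, 5, 6, 8, 1, 7]. Tests: 7 box, 1 leaf. Nearest: P2.

== RESULT ==
7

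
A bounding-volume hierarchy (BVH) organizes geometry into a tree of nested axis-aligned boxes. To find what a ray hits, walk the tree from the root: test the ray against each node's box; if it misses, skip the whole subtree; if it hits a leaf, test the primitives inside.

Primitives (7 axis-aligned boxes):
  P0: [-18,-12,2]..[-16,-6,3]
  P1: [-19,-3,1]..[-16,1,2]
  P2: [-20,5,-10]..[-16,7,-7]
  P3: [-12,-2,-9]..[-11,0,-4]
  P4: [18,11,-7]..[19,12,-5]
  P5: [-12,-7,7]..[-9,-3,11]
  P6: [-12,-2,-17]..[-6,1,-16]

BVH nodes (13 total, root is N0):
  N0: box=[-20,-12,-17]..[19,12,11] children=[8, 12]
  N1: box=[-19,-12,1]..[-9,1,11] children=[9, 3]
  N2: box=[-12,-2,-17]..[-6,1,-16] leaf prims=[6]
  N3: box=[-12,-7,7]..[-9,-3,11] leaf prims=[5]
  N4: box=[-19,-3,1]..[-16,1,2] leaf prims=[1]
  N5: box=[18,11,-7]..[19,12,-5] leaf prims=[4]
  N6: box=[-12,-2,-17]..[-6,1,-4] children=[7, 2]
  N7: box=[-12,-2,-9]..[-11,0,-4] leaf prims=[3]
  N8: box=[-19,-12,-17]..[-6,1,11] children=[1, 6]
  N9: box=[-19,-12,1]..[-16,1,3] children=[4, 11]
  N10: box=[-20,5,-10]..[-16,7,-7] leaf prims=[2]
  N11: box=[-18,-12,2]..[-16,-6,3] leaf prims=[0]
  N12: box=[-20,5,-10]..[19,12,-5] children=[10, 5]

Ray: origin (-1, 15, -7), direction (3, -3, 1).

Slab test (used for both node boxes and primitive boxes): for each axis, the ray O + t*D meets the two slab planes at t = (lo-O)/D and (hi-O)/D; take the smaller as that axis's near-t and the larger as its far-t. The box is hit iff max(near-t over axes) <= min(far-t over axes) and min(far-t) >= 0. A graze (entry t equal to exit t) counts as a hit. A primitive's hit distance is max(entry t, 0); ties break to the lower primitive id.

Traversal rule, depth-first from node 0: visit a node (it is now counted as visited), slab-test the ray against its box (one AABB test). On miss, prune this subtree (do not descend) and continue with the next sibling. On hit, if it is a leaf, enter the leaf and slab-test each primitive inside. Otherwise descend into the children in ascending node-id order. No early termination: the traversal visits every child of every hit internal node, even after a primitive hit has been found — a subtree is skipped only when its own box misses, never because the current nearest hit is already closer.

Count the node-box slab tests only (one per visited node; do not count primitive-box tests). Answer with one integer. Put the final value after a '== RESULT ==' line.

Walk:
N0 x:[-19/3,20/3] y:[1,9] z:[-10,18] -> hit [1,20/3], descend [8, 12]
  N8 x:[-6,-5/3] y:[14/3,9] z:[-10,18] -> miss, prune
  N12 x:[-19/3,20/3] y:[1,10/3] z:[-3,2] -> hit [1,2], descend [5, 10]
    N5 x:[19/3,20/3] y:[1,4/3] z:[0,2] -> miss, prune
    N10 x:[-19/3,-5] y:[8/3,10/3] z:[-3,0] -> miss, prune

5 AABB tests over nodes [0, 8, 12, 5, 10]; 0 leaves entered; closest miss.

== RESULT ==
5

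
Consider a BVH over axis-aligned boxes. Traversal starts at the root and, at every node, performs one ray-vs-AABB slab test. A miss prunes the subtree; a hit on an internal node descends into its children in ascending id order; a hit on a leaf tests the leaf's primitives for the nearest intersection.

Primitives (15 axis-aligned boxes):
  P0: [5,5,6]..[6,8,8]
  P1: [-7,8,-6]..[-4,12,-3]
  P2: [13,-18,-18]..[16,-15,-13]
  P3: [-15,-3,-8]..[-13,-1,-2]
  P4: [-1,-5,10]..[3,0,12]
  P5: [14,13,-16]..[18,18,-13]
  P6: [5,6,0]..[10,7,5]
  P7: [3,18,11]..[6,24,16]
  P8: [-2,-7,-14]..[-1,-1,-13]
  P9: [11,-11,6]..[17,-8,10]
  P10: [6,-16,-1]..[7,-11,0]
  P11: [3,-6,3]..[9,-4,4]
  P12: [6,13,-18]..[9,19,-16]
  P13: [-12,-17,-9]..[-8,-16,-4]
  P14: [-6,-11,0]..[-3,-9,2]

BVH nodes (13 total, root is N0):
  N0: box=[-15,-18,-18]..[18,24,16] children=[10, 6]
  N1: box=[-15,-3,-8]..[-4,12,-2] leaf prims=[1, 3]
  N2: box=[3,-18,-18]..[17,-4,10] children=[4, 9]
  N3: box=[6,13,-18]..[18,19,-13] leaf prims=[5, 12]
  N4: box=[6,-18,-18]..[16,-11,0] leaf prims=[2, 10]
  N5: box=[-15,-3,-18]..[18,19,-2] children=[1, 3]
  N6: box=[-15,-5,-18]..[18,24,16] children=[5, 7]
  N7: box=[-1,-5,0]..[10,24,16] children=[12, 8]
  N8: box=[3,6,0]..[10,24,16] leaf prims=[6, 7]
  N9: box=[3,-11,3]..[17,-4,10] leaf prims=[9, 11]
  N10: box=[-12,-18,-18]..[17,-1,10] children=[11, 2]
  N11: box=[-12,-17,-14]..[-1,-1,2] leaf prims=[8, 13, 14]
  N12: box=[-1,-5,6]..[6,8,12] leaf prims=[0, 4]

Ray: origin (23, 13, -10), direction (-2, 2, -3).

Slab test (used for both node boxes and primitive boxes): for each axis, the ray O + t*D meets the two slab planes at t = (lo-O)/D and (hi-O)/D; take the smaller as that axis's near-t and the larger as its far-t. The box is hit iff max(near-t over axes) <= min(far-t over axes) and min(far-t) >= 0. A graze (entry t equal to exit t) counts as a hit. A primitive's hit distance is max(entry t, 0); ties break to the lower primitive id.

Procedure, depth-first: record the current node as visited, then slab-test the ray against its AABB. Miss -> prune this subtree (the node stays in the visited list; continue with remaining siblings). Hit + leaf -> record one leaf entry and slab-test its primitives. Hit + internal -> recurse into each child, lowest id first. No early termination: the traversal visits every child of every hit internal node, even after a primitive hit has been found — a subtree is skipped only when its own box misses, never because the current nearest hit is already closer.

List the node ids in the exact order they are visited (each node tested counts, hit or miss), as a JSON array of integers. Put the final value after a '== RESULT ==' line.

Traverse from the root:
N0 x:[5/2,19] y:[-31/2,11/2] z:[-26/3,8/3] -> hit [5/2,8/3], descend [6, 10]
  N6 x:[5/2,19] y:[-9,11/2] z:[-26/3,8/3] -> hit [5/2,8/3], descend [5, 7]
    N5 x:[5/2,19] y:[-8,3] z:[-8/3,8/3] -> hit [5/2,8/3], descend [1, 3]
      N1 x:[27/2,19] y:[-8,-1/2] z:[-8/3,-2/3] -> miss, prune
      N3 x:[5/2,17/2] y:[0,3] z:[1,8/3] -> hit [5/2,8/3] leaf, test {P5(miss), P12(miss)}
    N7 x:[13/2,12] y:[-9,11/2] z:[-26/3,-10/3] -> miss, prune
  N10 x:[3,35/2] y:[-31/2,-7] z:[-20/3,8/3] -> miss, prune

Visited [0, 6, 5, 1, 3, 7, 10]. Tests: 7 box, 1 leaf. Nearest: miss.

== RESULT ==
[0, 6, 5, 1, 3, 7, 10]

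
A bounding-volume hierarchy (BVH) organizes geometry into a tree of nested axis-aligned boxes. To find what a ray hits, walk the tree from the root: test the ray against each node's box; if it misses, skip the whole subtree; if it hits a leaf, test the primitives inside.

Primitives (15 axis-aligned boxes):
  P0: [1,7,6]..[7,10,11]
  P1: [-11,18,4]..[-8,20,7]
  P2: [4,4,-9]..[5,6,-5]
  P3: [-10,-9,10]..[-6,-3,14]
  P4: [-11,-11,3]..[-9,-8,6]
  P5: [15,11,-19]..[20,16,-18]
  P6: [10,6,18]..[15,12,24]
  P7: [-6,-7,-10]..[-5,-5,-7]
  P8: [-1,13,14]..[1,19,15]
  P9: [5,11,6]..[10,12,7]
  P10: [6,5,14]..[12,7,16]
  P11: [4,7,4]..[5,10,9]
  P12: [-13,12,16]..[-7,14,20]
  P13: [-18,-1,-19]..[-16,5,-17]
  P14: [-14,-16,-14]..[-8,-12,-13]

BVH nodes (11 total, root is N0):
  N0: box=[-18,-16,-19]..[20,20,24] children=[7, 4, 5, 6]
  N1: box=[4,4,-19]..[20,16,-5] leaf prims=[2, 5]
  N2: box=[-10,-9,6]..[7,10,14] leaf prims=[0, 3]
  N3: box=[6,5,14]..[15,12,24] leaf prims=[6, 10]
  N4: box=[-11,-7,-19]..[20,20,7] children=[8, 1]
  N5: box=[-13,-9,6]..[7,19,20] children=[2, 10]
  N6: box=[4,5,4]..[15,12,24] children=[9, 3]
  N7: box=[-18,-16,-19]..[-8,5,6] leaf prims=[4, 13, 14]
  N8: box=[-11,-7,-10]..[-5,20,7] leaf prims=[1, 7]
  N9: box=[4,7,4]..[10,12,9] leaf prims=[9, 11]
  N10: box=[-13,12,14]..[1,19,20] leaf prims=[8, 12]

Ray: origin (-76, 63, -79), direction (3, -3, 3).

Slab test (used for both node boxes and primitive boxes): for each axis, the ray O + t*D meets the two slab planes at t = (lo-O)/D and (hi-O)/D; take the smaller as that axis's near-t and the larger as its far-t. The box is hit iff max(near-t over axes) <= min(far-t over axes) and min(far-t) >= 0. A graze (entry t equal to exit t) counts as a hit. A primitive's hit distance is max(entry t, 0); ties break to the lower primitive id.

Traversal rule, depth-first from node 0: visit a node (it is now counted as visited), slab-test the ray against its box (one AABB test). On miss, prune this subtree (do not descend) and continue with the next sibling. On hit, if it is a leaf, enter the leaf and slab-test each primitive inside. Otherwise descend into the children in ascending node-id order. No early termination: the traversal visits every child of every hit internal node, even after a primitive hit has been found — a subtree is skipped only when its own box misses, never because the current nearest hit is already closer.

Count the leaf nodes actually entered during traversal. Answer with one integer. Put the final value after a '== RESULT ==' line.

Walk:
N0 x:[58/3,32] y:[43/3,79/3] z:[20,103/3] -> hit [20,79/3], descend [4, 5, 6, 7]
  N4 x:[65/3,32] y:[43/3,70/3] z:[20,86/3] -> hit [65/3,70/3], descend [1, 8]
    N1 x:[80/3,32] y:[47/3,59/3] z:[20,74/3] -> miss, prune
    N8 x:[65/3,71/3] y:[43/3,70/3] z:[23,86/3] -> hit [23,70/3] leaf, test {P1(miss), P7@t=70/3}
  N5 x:[21,83/3] y:[44/3,24] z:[85/3,33] -> miss, prune
  N6 x:[80/3,91/3] y:[17,58/3] z:[83/3,103/3] -> miss, prune
  N7 x:[58/3,68/3] y:[58/3,79/3] z:[20,85/3] -> hit [20,68/3] leaf, test {P4(miss), P13@t=20, P14(miss)}

order=[0, 4, 1, 8, 5, 6, 7]  |boxes|=7  |leaves|=2  hit=P13

== RESULT ==
2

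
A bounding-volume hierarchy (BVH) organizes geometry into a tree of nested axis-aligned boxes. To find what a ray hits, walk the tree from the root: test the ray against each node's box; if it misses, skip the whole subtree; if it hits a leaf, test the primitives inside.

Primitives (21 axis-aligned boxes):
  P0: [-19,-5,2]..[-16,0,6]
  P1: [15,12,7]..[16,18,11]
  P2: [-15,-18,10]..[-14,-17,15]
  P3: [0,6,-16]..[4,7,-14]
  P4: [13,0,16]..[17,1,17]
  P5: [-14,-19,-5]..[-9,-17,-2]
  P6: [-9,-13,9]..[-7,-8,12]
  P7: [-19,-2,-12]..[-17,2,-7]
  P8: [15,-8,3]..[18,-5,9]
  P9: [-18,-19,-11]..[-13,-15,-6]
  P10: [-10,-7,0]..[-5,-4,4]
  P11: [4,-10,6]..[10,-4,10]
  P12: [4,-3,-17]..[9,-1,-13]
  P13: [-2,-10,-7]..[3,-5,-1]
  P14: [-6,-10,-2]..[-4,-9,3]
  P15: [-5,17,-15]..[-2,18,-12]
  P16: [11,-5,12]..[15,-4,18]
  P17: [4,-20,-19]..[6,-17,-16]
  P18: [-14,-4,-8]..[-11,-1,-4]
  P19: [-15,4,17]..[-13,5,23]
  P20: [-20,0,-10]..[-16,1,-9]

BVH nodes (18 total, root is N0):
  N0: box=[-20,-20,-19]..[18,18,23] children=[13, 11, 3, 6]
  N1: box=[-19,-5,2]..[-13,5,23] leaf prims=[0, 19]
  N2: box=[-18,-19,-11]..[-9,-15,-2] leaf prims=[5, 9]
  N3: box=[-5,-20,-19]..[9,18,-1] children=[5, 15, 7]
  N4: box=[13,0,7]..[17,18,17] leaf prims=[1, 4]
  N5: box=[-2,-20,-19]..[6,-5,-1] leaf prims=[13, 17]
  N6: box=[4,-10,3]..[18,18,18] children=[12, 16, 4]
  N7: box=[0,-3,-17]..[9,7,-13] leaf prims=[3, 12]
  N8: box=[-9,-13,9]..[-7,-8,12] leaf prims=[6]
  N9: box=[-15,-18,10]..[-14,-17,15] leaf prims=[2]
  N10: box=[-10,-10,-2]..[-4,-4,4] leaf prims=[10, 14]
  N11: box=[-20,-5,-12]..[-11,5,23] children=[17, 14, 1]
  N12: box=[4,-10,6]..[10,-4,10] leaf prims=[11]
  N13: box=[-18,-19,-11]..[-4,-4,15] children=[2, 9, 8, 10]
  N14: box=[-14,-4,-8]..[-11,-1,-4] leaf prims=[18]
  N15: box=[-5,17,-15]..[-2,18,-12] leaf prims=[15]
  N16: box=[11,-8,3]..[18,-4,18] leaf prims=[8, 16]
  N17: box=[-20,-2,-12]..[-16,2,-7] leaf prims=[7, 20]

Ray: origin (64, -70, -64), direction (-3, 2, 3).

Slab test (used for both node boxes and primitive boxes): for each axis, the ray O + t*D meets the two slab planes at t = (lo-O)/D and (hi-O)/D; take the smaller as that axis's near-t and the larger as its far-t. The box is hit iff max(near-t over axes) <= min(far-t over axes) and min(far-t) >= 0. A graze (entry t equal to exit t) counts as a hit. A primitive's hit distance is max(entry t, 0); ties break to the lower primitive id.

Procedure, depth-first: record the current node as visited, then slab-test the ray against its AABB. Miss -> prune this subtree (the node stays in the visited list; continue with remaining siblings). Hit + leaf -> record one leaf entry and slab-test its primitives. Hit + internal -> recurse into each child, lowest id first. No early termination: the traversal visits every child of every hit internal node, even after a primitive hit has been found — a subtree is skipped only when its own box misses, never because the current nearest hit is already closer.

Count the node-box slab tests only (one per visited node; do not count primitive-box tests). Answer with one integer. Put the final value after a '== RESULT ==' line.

Trace the traversal:
N0 x:[46/3,28] y:[25,44] z:[15,29] -> hit [25,28], descend [3, 6, 11, 13]
  N3 x:[55/3,23] y:[25,44] z:[15,21] -> miss, prune
  N6 x:[46/3,20] y:[30,44] z:[67/3,82/3] -> miss, prune
  N11 x:[25,28] y:[65/2,75/2] z:[52/3,29] -> miss, prune
  N13 x:[68/3,82/3] y:[51/2,33] z:[53/3,79/3] -> hit [51/2,79/3], descend [2, 8, 9, 10]
    N2 x:[73/3,82/3] y:[51/2,55/2] z:[53/3,62/3] -> miss, prune
    N8 x:[71/3,73/3] y:[57/2,31] z:[73/3,76/3] -> miss, prune
    N9 x:[26,79/3] y:[26,53/2] z:[74/3,79/3] -> hit [26,79/3] leaf, test {P2@t=26}
    N10 x:[68/3,74/3] y:[30,33] z:[62/3,68/3] -> miss, prune

9 AABB tests over nodes [0, 3, 6, 11, 13, 2, 8, 9, 10]; 1 leaf entered; closest P2.

== RESULT ==
9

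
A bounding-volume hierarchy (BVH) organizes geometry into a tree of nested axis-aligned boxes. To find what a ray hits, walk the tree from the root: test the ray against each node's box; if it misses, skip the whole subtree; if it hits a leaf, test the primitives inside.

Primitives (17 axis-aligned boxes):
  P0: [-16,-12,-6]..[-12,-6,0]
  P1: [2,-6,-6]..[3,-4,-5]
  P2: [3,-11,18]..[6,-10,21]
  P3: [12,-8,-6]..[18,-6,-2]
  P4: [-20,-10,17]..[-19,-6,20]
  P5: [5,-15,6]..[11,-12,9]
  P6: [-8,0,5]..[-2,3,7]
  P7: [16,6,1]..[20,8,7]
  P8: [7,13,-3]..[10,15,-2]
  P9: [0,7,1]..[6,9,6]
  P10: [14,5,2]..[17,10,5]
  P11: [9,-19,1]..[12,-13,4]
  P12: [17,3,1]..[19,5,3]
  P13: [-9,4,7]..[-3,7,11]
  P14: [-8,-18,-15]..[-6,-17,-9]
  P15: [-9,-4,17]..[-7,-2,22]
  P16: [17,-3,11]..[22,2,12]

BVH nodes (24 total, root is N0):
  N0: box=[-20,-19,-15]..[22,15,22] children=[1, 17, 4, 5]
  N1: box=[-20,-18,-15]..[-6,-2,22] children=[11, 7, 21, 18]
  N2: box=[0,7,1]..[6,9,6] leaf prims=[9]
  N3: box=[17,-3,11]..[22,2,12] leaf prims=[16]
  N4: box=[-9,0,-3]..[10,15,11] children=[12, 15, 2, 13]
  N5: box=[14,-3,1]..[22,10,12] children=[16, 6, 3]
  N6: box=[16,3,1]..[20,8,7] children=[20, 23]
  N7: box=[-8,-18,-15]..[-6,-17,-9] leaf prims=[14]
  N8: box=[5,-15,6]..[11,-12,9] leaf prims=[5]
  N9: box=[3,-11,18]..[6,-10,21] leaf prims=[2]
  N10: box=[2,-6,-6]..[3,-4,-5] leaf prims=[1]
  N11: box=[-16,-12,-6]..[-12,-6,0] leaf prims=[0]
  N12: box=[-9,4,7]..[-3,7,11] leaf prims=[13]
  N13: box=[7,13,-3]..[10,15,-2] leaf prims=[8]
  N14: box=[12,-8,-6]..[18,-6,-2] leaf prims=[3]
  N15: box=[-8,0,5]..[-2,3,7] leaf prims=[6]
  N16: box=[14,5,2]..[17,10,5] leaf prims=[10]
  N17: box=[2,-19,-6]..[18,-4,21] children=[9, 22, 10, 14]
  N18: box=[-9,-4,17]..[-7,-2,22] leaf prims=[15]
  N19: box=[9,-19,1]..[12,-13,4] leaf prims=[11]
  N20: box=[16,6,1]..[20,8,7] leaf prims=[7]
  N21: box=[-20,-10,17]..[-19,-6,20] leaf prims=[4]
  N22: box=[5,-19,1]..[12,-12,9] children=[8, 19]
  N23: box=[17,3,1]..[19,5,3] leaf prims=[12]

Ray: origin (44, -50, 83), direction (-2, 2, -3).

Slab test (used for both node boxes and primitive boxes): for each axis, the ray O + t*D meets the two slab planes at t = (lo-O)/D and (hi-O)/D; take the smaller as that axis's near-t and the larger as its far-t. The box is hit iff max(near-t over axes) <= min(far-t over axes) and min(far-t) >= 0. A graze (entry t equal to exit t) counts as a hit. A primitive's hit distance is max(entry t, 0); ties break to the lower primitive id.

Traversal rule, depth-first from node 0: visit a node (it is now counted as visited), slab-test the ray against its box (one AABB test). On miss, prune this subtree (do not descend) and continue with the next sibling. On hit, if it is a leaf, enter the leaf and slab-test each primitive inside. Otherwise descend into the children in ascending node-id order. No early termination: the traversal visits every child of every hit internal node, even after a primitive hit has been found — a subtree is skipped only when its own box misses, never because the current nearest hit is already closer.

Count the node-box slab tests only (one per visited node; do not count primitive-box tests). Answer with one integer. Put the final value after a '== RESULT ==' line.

Trace the traversal:
N0 x:[11,32] y:[31/2,65/2] z:[61/3,98/3] -> hit [61/3,32], descend [1, 4, 5, 17]
  N1 x:[25,32] y:[16,24] z:[61/3,98/3] -> miss, prune
  N4 x:[17,53/2] y:[25,65/2] z:[24,86/3] -> hit [25,53/2], descend [2, 12, 13, 15]
    N2 x:[19,22] y:[57/2,59/2] z:[77/3,82/3] -> miss, prune
    N12 x:[47/2,53/2] y:[27,57/2] z:[24,76/3] -> miss, prune
    N13 x:[17,37/2] y:[63/2,65/2] z:[85/3,86/3] -> miss, prune
    N15 x:[23,26] y:[25,53/2] z:[76/3,26] -> hit [76/3,26] leaf, test {P6@t=76/3}
  N5 x:[11,15] y:[47/2,30] z:[71/3,82/3] -> miss, prune
  N17 x:[13,21] y:[31/2,23] z:[62/3,89/3] -> hit [62/3,21], descend [9, 10, 14, 22]
    N9 x:[19,41/2] y:[39/2,20] z:[62/3,65/3] -> miss, prune
    N10 x:[41/2,21] y:[22,23] z:[88/3,89/3] -> miss, prune
    N14 x:[13,16] y:[21,22] z:[85/3,89/3] -> miss, prune
    N22 x:[16,39/2] y:[31/2,19] z:[74/3,82/3] -> miss, prune

13 AABB tests over nodes [0, 1, 4, 2, 12, 13, 15, 5, 17, 9, 10, 14, 22]; 1 leaf entered; closest P6.

== RESULT ==
13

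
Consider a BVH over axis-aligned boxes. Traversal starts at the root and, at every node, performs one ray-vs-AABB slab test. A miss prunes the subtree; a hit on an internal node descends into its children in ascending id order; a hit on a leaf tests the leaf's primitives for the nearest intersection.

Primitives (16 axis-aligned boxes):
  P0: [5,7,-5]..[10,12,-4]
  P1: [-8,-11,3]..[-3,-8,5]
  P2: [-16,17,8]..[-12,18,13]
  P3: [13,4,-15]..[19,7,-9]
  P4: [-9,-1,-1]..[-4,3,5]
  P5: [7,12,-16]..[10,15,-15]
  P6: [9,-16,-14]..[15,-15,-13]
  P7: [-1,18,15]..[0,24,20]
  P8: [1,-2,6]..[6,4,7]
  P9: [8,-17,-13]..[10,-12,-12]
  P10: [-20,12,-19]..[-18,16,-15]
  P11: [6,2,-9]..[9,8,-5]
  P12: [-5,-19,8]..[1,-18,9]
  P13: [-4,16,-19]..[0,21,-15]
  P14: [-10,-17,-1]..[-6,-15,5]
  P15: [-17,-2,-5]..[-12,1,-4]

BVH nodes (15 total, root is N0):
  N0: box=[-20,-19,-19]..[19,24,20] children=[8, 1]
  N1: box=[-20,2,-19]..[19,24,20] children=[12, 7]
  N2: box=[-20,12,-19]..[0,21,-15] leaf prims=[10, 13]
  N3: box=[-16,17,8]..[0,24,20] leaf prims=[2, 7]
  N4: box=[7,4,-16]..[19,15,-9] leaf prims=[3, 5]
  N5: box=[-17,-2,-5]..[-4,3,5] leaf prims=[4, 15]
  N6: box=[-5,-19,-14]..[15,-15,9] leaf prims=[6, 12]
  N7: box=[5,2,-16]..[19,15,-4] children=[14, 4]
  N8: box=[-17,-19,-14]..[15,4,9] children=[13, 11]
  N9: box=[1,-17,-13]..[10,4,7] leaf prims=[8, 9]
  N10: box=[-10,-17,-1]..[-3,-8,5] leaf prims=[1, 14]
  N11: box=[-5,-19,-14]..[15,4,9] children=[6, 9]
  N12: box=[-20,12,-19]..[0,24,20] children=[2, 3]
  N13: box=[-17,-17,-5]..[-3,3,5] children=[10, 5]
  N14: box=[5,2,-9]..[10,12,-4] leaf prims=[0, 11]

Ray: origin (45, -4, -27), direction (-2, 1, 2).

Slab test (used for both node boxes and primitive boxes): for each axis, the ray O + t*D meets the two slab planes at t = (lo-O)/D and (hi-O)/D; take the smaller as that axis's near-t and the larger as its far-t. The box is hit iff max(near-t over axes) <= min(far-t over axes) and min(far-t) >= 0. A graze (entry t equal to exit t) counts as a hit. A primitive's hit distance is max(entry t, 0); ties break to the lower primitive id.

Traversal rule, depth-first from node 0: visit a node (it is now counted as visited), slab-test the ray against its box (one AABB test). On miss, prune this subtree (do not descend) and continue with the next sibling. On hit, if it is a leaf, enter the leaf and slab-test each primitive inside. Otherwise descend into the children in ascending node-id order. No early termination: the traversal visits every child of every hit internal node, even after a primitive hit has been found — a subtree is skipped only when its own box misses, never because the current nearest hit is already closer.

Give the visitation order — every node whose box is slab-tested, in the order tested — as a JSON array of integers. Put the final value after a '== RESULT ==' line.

Walk:
N0 x:[13,65/2] y:[-15,28] z:[4,47/2] -> hit [13,47/2], descend [1, 8]
  N1 x:[13,65/2] y:[6,28] z:[4,47/2] -> hit [13,47/2], descend [7, 12]
    N7 x:[13,20] y:[6,19] z:[11/2,23/2] -> miss, prune
    N12 x:[45/2,65/2] y:[16,28] z:[4,47/2] -> hit [45/2,47/2], descend [2, 3]
      N2 x:[45/2,65/2] y:[16,25] z:[4,6] -> miss, prune
      N3 x:[45/2,61/2] y:[21,28] z:[35/2,47/2] -> hit [45/2,47/2] leaf, test {P2(miss), P7@t=45/2}
  N8 x:[15,31] y:[-15,8] z:[13/2,18] -> miss, prune

Visited [0, 1, 7, 12, 2, 3, 8]. Tests: 7 box, 1 leaf. Nearest: P7.

== RESULT ==
[0, 1, 7, 12, 2, 3, 8]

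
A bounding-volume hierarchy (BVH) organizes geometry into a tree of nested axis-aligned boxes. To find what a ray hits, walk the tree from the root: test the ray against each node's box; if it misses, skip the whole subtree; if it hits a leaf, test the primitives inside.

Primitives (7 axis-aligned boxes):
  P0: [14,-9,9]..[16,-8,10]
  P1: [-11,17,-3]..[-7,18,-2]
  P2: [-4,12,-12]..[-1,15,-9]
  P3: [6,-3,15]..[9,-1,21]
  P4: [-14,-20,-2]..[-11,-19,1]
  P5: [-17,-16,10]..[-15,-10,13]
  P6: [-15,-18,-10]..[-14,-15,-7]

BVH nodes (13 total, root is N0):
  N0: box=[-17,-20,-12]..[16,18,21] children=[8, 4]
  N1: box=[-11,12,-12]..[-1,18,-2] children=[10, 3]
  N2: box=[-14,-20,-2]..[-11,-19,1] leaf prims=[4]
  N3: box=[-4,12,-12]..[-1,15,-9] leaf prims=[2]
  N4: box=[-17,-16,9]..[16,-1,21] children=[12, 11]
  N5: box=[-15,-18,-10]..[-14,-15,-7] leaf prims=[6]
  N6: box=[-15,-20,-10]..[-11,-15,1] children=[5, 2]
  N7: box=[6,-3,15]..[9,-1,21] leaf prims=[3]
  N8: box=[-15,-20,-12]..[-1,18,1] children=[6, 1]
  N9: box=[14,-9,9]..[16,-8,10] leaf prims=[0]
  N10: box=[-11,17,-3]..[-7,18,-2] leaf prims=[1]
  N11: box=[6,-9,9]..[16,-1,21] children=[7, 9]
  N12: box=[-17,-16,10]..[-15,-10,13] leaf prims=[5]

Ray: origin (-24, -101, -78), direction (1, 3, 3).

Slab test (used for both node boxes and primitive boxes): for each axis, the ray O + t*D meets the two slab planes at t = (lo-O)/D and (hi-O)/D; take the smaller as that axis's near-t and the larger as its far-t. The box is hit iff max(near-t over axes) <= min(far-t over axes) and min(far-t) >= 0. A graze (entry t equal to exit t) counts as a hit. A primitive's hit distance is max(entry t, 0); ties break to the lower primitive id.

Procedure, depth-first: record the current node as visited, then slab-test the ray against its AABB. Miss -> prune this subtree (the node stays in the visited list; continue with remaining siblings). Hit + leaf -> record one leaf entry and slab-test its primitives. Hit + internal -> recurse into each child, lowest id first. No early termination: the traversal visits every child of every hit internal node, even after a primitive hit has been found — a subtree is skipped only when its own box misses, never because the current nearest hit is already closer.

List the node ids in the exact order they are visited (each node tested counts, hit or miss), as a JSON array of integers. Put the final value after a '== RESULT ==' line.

Traverse from the root:
N0 x:[7,40] y:[27,119/3] z:[22,33] -> hit [27,33], descend [4, 8]
  N4 x:[7,40] y:[85/3,100/3] z:[29,33] -> hit [29,33], descend [11, 12]
    N11 x:[30,40] y:[92/3,100/3] z:[29,33] -> hit [92/3,33], descend [7, 9]
      N7 x:[30,33] y:[98/3,100/3] z:[31,33] -> hit [98/3,33] leaf, test {P3@t=98/3}
      N9 x:[38,40] y:[92/3,31] z:[29,88/3] -> miss, prune
    N12 x:[7,9] y:[85/3,91/3] z:[88/3,91/3] -> miss, prune
  N8 x:[9,23] y:[27,119/3] z:[22,79/3] -> miss, prune

order=[0, 4, 11, 7, 9, 12, 8]  |boxes|=7  |leaves|=1  hit=P3

== RESULT ==
[0, 4, 11, 7, 9, 12, 8]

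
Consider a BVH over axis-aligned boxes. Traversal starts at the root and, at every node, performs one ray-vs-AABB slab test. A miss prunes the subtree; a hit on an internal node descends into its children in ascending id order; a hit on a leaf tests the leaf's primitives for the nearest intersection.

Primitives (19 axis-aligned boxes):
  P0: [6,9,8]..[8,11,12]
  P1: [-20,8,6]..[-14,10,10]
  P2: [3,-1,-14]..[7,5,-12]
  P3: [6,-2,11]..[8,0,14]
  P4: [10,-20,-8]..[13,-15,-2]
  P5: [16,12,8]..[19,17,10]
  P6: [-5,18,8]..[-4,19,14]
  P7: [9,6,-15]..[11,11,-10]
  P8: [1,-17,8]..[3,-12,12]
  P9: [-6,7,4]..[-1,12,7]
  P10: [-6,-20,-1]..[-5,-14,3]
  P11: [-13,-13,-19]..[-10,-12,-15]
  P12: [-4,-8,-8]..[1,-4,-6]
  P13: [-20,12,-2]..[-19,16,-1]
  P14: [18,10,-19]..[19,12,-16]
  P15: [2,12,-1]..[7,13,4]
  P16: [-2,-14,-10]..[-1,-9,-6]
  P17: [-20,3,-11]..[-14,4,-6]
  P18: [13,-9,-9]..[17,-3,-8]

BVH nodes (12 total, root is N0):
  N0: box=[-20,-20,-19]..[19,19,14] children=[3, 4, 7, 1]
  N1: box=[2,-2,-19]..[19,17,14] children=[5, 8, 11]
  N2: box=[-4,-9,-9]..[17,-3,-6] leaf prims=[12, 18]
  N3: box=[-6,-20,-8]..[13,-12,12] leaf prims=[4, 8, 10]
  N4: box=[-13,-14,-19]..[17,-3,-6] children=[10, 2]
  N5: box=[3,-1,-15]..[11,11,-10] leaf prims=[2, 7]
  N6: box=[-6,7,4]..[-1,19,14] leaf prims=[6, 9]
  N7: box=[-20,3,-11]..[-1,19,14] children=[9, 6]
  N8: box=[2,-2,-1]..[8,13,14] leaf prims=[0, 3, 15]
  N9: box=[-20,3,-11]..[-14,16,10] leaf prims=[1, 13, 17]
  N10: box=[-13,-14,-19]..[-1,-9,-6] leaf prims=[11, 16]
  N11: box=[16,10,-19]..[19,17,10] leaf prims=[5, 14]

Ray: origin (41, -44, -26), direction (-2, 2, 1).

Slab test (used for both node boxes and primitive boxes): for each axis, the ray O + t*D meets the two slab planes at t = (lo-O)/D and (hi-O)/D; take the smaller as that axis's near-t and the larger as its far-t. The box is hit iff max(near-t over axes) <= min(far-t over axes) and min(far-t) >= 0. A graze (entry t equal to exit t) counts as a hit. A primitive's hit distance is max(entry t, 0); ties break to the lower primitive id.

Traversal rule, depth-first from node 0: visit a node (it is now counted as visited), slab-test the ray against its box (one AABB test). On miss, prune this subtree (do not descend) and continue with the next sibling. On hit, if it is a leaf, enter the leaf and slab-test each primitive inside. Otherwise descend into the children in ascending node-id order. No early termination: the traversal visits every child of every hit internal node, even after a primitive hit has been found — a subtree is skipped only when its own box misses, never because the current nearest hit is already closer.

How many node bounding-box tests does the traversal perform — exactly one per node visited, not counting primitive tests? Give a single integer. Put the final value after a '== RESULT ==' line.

Traverse from the root:
N0 x:[11,61/2] y:[12,63/2] z:[7,40] -> hit [12,61/2], descend [1, 3, 4, 7]
  N1 x:[11,39/2] y:[21,61/2] z:[7,40] -> miss, prune
  N3 x:[14,47/2] y:[12,16] z:[18,38] -> miss, prune
  N4 x:[12,27] y:[15,41/2] z:[7,20] -> hit [15,20], descend [2, 10]
    N2 x:[12,45/2] y:[35/2,41/2] z:[17,20] -> hit [35/2,20] leaf, test {P12@t=20, P18(miss)}
    N10 x:[21,27] y:[15,35/2] z:[7,20] -> miss, prune
  N7 x:[21,61/2] y:[47/2,63/2] z:[15,40] -> hit [47/2,61/2], descend [6, 9]
    N6 x:[21,47/2] y:[51/2,63/2] z:[30,40] -> miss, prune
    N9 x:[55/2,61/2] y:[47/2,30] z:[15,36] -> hit [55/2,30] leaf, test {P1(miss), P13(miss), P17(miss)}

9 AABB tests over nodes [0, 1, 3, 4, 2, 10, 7, 6, 9]; 2 leaves entered; closest P12.

== RESULT ==
9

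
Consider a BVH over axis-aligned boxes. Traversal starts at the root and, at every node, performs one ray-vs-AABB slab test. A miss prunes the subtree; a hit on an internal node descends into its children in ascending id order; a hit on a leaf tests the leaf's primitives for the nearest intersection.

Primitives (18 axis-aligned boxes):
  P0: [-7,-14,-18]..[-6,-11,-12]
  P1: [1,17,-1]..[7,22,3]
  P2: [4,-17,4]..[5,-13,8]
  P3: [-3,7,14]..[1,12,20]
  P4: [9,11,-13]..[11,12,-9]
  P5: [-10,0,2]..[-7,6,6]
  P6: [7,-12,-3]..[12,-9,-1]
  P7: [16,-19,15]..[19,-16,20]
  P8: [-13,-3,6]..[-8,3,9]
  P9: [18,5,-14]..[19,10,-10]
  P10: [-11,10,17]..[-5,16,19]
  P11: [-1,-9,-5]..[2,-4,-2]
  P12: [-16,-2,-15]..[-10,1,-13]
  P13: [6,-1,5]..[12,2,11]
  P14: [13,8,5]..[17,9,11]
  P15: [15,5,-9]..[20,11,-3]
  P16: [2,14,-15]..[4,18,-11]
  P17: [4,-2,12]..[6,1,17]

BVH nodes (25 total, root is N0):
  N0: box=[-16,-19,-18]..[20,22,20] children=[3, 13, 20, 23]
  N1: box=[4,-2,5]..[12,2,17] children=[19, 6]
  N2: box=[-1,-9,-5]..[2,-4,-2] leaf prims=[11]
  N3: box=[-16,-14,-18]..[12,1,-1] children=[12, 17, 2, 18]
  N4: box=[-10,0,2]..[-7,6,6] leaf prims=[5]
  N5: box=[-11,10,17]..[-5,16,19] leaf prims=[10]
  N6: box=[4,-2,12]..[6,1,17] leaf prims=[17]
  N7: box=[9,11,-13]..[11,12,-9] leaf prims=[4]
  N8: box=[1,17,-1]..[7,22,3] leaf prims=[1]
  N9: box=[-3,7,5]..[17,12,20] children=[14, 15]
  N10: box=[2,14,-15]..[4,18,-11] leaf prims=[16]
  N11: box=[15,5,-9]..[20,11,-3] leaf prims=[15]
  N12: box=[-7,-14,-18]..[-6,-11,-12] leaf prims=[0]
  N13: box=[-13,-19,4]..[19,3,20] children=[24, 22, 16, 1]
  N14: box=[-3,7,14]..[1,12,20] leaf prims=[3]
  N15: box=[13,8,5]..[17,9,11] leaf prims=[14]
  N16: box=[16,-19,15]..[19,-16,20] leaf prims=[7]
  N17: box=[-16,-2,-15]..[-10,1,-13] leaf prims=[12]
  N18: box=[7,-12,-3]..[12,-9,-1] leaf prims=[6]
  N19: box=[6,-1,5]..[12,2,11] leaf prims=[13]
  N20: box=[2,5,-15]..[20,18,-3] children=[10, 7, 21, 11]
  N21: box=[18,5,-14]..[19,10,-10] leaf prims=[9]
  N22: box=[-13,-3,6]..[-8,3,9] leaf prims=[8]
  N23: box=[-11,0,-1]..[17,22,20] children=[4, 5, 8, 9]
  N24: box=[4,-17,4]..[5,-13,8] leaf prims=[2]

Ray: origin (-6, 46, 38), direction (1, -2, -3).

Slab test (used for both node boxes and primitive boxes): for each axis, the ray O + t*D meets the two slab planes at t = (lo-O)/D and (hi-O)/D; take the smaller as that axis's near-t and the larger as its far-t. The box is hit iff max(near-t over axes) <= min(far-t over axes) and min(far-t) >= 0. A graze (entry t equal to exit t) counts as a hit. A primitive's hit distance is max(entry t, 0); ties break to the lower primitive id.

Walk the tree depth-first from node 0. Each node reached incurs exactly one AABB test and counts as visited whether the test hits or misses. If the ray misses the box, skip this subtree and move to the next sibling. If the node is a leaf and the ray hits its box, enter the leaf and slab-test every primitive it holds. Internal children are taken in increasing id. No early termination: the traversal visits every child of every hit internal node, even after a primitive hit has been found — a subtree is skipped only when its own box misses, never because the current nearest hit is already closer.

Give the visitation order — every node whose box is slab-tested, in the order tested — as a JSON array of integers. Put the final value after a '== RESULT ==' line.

Trace the traversal:
N0 x:[-10,26] y:[12,65/2] z:[6,56/3] -> hit [12,56/3], descend [3, 13, 20, 23]
  N3 x:[-10,18] y:[45/2,30] z:[13,56/3] -> miss, prune
  N13 x:[-7,25] y:[43/2,65/2] z:[6,34/3] -> miss, prune
  N20 x:[8,26] y:[14,41/2] z:[41/3,53/3] -> hit [14,53/3], descend [7, 10, 11, 21]
    N7 x:[15,17] y:[17,35/2] z:[47/3,17] -> hit [17,17] leaf, test {P4@t=17}
    N10 x:[8,10] y:[14,16] z:[49/3,53/3] -> miss, prune
    N11 x:[21,26] y:[35/2,41/2] z:[41/3,47/3] -> miss, prune
    N21 x:[24,25] y:[18,41/2] z:[16,52/3] -> miss, prune
  N23 x:[-5,23] y:[12,23] z:[6,13] -> hit [12,13], descend [4, 5, 8, 9]
    N4 x:[-4,-1] y:[20,23] z:[32/3,12] -> miss, prune
    N5 x:[-5,1] y:[15,18] z:[19/3,7] -> miss, prune
    N8 x:[7,13] y:[12,29/2] z:[35/3,13] -> hit [12,13] leaf, test {P1@t=12}
    N9 x:[3,23] y:[17,39/2] z:[6,11] -> miss, prune

Summary -> nodes [0, 3, 13, 20, 7, 10, 11, 21, 23, 4, 5, 8, 9]; box-tests=13; leaf-entries=2; first=P1

== RESULT ==
[0, 3, 13, 20, 7, 10, 11, 21, 23, 4, 5, 8, 9]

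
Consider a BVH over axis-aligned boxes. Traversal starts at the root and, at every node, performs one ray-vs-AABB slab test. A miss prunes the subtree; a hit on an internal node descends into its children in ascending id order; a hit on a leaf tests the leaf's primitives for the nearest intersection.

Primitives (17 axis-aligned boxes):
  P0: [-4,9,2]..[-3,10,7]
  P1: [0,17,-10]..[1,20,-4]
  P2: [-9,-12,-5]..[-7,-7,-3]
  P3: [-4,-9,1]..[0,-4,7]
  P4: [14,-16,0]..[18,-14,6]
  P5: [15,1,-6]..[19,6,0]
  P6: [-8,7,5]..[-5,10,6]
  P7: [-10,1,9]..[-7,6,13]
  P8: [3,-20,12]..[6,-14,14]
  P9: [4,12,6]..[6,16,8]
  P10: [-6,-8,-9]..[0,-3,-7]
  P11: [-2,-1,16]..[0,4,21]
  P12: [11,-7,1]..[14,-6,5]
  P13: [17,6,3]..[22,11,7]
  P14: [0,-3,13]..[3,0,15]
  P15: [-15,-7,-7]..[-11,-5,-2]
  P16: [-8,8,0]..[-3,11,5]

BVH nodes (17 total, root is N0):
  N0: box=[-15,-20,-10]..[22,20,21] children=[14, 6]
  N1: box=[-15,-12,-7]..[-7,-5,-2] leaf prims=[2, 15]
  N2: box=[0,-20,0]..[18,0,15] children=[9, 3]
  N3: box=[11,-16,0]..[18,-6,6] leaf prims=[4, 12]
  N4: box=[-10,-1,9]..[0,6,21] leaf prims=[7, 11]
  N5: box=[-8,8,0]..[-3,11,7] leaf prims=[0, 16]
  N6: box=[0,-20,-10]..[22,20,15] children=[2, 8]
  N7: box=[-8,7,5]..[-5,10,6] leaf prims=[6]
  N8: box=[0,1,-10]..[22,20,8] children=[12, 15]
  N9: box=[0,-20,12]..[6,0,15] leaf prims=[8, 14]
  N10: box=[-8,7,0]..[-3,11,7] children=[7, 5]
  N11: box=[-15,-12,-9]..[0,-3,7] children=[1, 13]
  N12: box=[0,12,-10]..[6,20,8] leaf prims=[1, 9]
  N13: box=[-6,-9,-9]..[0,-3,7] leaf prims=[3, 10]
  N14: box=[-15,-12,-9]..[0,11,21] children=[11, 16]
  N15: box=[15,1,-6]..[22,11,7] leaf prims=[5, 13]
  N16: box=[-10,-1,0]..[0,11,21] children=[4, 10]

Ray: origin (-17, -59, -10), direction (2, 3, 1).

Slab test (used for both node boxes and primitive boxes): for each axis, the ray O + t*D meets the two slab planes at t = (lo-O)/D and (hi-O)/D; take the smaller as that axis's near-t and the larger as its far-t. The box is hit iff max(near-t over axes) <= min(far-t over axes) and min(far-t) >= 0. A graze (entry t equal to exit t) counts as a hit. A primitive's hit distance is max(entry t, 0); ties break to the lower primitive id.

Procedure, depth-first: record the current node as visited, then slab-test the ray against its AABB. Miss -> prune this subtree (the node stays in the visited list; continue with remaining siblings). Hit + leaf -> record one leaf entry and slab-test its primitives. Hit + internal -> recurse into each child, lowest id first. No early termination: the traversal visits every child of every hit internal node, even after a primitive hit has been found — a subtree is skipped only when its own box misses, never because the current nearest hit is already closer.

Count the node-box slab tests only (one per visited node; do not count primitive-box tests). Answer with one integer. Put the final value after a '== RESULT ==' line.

Trace the traversal:
N0 x:[1,39/2] y:[13,79/3] z:[0,31] -> hit [13,39/2], descend [6, 14]
  N6 x:[17/2,39/2] y:[13,79/3] z:[0,25] -> hit [13,39/2], descend [2, 8]
    N2 x:[17/2,35/2] y:[13,59/3] z:[10,25] -> hit [13,35/2], descend [3, 9]
      N3 x:[14,35/2] y:[43/3,53/3] z:[10,16] -> hit [43/3,16] leaf, test {P4(miss), P12(miss)}
      N9 x:[17/2,23/2] y:[13,59/3] z:[22,25] -> miss, prune
    N8 x:[17/2,39/2] y:[20,79/3] z:[0,18] -> miss, prune
  N14 x:[1,17/2] y:[47/3,70/3] z:[1,31] -> miss, prune

order=[0, 6, 2, 3, 9, 8, 14]  |boxes|=7  |leaves|=1  hit=miss

== RESULT ==
7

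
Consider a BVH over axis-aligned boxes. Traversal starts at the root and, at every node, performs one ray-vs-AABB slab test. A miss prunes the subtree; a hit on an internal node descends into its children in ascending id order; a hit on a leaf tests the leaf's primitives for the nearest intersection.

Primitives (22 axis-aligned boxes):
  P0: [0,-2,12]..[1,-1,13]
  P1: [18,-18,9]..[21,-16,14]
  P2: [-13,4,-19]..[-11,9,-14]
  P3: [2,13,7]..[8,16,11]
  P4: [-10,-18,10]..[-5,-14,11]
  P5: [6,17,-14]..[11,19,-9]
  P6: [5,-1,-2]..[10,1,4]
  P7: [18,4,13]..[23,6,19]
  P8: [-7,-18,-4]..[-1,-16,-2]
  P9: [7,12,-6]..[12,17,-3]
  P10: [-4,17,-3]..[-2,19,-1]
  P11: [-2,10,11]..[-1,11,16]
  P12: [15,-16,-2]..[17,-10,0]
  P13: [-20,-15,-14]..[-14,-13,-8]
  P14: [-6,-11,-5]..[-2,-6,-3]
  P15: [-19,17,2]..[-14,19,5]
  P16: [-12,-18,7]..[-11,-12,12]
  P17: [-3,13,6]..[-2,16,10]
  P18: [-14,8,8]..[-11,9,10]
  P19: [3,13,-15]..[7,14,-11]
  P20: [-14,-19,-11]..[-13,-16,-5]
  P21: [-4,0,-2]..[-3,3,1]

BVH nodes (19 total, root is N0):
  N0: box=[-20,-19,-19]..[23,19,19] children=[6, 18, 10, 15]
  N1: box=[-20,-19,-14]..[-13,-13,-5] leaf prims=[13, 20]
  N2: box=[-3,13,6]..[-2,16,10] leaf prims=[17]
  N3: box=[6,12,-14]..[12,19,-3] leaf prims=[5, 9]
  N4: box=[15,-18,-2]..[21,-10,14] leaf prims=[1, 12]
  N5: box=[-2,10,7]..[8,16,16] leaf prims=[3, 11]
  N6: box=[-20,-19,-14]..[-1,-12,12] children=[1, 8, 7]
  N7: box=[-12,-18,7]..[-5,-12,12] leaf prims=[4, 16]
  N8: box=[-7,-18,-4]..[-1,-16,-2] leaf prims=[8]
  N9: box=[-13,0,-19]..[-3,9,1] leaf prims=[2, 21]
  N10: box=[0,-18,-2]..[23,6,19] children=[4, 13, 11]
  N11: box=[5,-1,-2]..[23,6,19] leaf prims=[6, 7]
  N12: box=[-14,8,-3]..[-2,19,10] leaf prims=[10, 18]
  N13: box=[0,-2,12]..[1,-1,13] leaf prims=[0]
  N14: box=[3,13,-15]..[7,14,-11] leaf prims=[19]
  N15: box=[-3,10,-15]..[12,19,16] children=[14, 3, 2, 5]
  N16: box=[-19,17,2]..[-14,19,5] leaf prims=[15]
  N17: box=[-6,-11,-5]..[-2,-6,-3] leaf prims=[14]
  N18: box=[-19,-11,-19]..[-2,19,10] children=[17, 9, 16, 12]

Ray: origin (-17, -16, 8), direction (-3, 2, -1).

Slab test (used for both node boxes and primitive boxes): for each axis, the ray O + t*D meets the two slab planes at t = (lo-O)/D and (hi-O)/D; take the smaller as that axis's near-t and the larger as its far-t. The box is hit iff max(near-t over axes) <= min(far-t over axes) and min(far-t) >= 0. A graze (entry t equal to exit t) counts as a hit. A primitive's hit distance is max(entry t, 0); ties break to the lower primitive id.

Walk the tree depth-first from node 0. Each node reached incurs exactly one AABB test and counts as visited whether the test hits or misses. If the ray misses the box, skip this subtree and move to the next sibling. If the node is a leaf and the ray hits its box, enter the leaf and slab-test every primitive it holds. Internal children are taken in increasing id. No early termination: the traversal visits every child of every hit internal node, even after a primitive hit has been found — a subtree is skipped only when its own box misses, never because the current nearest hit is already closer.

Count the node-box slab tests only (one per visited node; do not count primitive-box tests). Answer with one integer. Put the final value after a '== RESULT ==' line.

Traverse from the root:
N0 x:[-40/3,1] y:[-3/2,35/2] z:[-11,27] -> hit [-3/2,1], descend [6, 10, 15, 18]
  N6 x:[-16/3,1] y:[-3/2,2] z:[-4,22] -> hit [-3/2,1], descend [1, 7, 8]
    N1 x:[-4/3,1] y:[-3/2,3/2] z:[13,22] -> miss, prune
    N7 x:[-4,-5/3] y:[-1,2] z:[-4,1] -> miss, prune
    N8 x:[-16/3,-10/3] y:[-1,0] z:[10,12] -> miss, prune
  N10 x:[-40/3,-17/3] y:[-1,11] z:[-11,10] -> miss, prune
  N15 x:[-29/3,-14/3] y:[13,35/2] z:[-8,23] -> miss, prune
  N18 x:[-5,2/3] y:[5/2,35/2] z:[-2,27] -> miss, prune

Summary -> nodes [0, 6, 1, 7, 8, 10, 15, 18]; box-tests=8; leaf-entries=0; first=miss

== RESULT ==
8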